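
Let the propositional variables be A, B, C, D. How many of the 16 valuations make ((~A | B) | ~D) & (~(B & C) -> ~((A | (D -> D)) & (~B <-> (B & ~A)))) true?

Initial set: {(((~A | B) | ~D) & (~(B & C) -> ~((A | (D -> D)) & (~B <-> (B & ~A)))))}.
(((~A | B) | ~D) & (~(B & C) -> ~((A | (D -> D)) & (~B <-> (B & ~A))))): α-rule — add ((~A | B) | ~D), (~(B & C) -> ~((A | (D -> D)) & (~B <-> (B & ~A)))).
((~A | B) | ~D): β-rule — branch into (~A | B)  //  ~D.
  branch 1 (add (~A | B)):
    (~(B & C) -> ~((A | (D -> D)) & (~B <-> (B & ~A)))): β-rule — branch into ~~(B & C)  //  ~((A | (D -> D)) & (~B <-> (B & ~A))).
      branch 1.1 (add ~~(B & C)):
        ~~(B & C): α-rule — add B, C.
        (~A | B): β-rule — branch into ~A  //  B.
          branch 1.1.1 (add ~A):
            ○ open, literals {A=false, B=true, C=true}.
          branch 1.1.2 (add B):
            ○ open, literals {B=true, C=true}.
      branch 1.2 (add ~((A | (D -> D)) & (~B <-> (B & ~A)))):
        (~A | B): β-rule — branch into ~A  //  B.
          branch 1.2.1 (add ~A):
            ~((A | (D -> D)) & (~B <-> (B & ~A))): β-rule — branch into ~(A | (D -> D))  //  ~(~B <-> (B & ~A)).
              branch 1.2.1.1 (add ~(A | (D -> D))):
                ~(A | (D -> D)): α-rule — add ~A, ~(D -> D).
                ~(D -> D): α-rule — add D, ~D.
                × closes — contains both D and ~D.
              branch 1.2.1.2 (add ~(~B <-> (B & ~A))):
                ~(~B <-> (B & ~A)): β-rule — branch into ~B, ~(B & ~A)  //  ~~B, (B & ~A).
                  branch 1.2.1.2.1 (add ~B, ~(B & ~A)):
                    ~(B & ~A): β-rule — branch into ~B  //  ~~A.
                      branch 1.2.1.2.1.1 (add ~B):
                        ○ open, literals {A=false, B=false}.
                      branch 1.2.1.2.1.2 (add ~~A):
                        × closes — contains both A and ~A.
                  branch 1.2.1.2.2 (add ~~B, (B & ~A)):
                    (B & ~A): α-rule — add B, ~A.
                    ○ open, literals {A=false, B=true}.
          branch 1.2.2 (add B):
            ~((A | (D -> D)) & (~B <-> (B & ~A))): β-rule — branch into ~(A | (D -> D))  //  ~(~B <-> (B & ~A)).
              branch 1.2.2.1 (add ~(A | (D -> D))):
                ~(A | (D -> D)): α-rule — add ~A, ~(D -> D).
                ~(D -> D): α-rule — add D, ~D.
                × closes — contains both D and ~D.
              branch 1.2.2.2 (add ~(~B <-> (B & ~A))):
                ~(~B <-> (B & ~A)): β-rule — branch into ~B, ~(B & ~A)  //  ~~B, (B & ~A).
                  branch 1.2.2.2.1 (add ~B, ~(B & ~A)):
                    × closes — contains both B and ~B.
                  branch 1.2.2.2.2 (add ~~B, (B & ~A)):
                    (B & ~A): α-rule — add B, ~A.
                    ○ open, literals {A=false, B=true}.
  branch 2 (add ~D):
    (~(B & C) -> ~((A | (D -> D)) & (~B <-> (B & ~A)))): β-rule — branch into ~~(B & C)  //  ~((A | (D -> D)) & (~B <-> (B & ~A))).
      branch 2.1 (add ~~(B & C)):
        ~~(B & C): α-rule — add B, C.
        ○ open, literals {B=true, C=true, D=false}.
      branch 2.2 (add ~((A | (D -> D)) & (~B <-> (B & ~A)))):
        ~((A | (D -> D)) & (~B <-> (B & ~A))): β-rule — branch into ~(A | (D -> D))  //  ~(~B <-> (B & ~A)).
          branch 2.2.1 (add ~(A | (D -> D))):
            ~(A | (D -> D)): α-rule — add ~A, ~(D -> D).
            ~(D -> D): α-rule — add D, ~D.
            × closes — contains both D and ~D.
          branch 2.2.2 (add ~(~B <-> (B & ~A))):
            ~(~B <-> (B & ~A)): β-rule — branch into ~B, ~(B & ~A)  //  ~~B, (B & ~A).
              branch 2.2.2.1 (add ~B, ~(B & ~A)):
                ~(B & ~A): β-rule — branch into ~B  //  ~~A.
                  branch 2.2.2.1.1 (add ~B):
                    ○ open, literals {B=false, D=false}.
                  branch 2.2.2.1.2 (add ~~A):
                    ○ open, literals {A=true, B=false, D=false}.
              branch 2.2.2.2 (add ~~B, (B & ~A)):
                (B & ~A): α-rule — add B, ~A.
                ○ open, literals {A=false, B=true, D=false}.
5 branches closed, 9 open.
Each open branch fixes some atoms; the unmentioned ones are free. Counting distinct full assignments: branch {A=false, B=true, C=true} (D) contributes 2 new; branch {B=true, C=true} (A, D) contributes 2 new; branch {A=false, B=false} (C, D) contributes 4 new; branch {A=false, B=true} (C, D) contributes 2 new; branch {A=false, B=true} (C, D) contributes 0 new; branch {B=true, C=true, D=false} (A) contributes 0 new; branch {B=false, D=false} (A, C) contributes 2 new; branch {A=true, B=false, D=false} (C) contributes 0 new; branch {A=false, B=true, D=false} (C) contributes 0 new. Total: 12.

12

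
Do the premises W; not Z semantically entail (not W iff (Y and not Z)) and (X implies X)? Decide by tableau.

No

Initial set: {W; not Z; not ((not W iff (Y and not Z)) and (X implies X))}.
not ((not W iff (Y and not Z)) and (X implies X)): β-rule — branch into not (not W iff (Y and not Z))  //  not (X implies X).
  branch 1 (add not (not W iff (Y and not Z))):
    not (not W iff (Y and not Z)): β-rule — branch into not W, not (Y and not Z)  //  not not W, (Y and not Z).
      branch 1.1 (add not W, not (Y and not Z)):
        × closes — contains both W and not W.
      branch 1.2 (add not not W, (Y and not Z)):
        (Y and not Z): α-rule — add Y, not Z.
        ○ open, literals {W=T, Y=T, Z=F}.
  branch 2 (add not (X implies X)):
    not (X implies X): α-rule — add X, not X.
    × closes — contains both X and not X.
2 branches closed, 1 open.
An open branch gives a countermodel: W=T, Y=T, Z=F (unmentioned atoms arbitrary); the premises hold there but the conclusion fails.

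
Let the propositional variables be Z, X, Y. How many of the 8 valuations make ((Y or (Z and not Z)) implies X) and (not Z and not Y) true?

2

Initial set: {(((Y or (Z and not Z)) implies X) and (not Z and not Y))}.
(((Y or (Z and not Z)) implies X) and (not Z and not Y)): α-rule — add ((Y or (Z and not Z)) implies X), (not Z and not Y).
(not Z and not Y): α-rule — add not Z, not Y.
((Y or (Z and not Z)) implies X): β-rule — branch into not (Y or (Z and not Z))  //  X.
  branch 1 (add not (Y or (Z and not Z))):
    not (Y or (Z and not Z)): α-rule — add not Y, not (Z and not Z).
    not (Z and not Z): β-rule — branch into not Z  //  not not Z.
      branch 1.1 (add not Z):
        ○ open, literals {Y=false, Z=false}.
      branch 1.2 (add not not Z):
        × closes — contains both Z and not Z.
  branch 2 (add X):
    ○ open, literals {X=true, Y=false, Z=false}.
1 branch closed, 2 open.
Each open branch fixes some atoms; the unmentioned ones are free. Counting distinct full assignments: branch {Y=false, Z=false} (X) contributes 2 new; branch {X=true, Y=false, Z=false} (none free) contributes 0 new. Total: 2.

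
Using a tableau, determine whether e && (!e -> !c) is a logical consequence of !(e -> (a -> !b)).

Initial set: {!(e -> (a -> !b)); !(e && (!e -> !c))}.
!(e -> (a -> !b)): α-rule — add e, !(a -> !b).
!(a -> !b): α-rule — add a, !!b.
!(e && (!e -> !c)): β-rule — branch into !e  //  !(!e -> !c).
  branch 1 (add !e):
    × closes — contains both e and !e.
  branch 2 (add !(!e -> !c)):
    !(!e -> !c): α-rule — add !e, !!c.
    × closes — contains both e and !e.
All 2 branches close.
Every branch closed, so the premises entail the conclusion.

Yes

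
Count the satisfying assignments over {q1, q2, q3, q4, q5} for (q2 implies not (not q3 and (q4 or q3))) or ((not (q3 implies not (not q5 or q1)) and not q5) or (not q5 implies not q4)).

Initial set: {T ((q2 implies not (not q3 and (q4 or q3))) or ((not (q3 implies not (not q5 or q1)) and not q5) or (not q5 implies not q4)))}.
T ((q2 implies not (not q3 and (q4 or q3))) or ((not (q3 implies not (not q5 or q1)) and not q5) or (not q5 implies not q4))): β-rule — branch into T (q2 implies not (not q3 and (q4 or q3)))  //  T ((not (q3 implies not (not q5 or q1)) and not q5) or (not q5 implies not q4)).
  branch 1 (add T (q2 implies not (not q3 and (q4 or q3)))):
    T (q2 implies not (not q3 and (q4 or q3))): β-rule — branch into F q2  //  T not (not q3 and (q4 or q3)).
      branch 1.1 (add F q2):
        ○ open, literals {q2=F}.
      branch 1.2 (add T not (not q3 and (q4 or q3))):
        T not (not q3 and (q4 or q3)): β-rule — branch into F not q3  //  F (q4 or q3).
          branch 1.2.1 (add F not q3):
            ○ open, literals {q3=T}.
          branch 1.2.2 (add F (q4 or q3)):
            F (q4 or q3): α-rule — add F q4, F q3.
            ○ open, literals {q3=F, q4=F}.
  branch 2 (add T ((not (q3 implies not (not q5 or q1)) and not q5) or (not q5 implies not q4))):
    T ((not (q3 implies not (not q5 or q1)) and not q5) or (not q5 implies not q4)): β-rule — branch into T (not (q3 implies not (not q5 or q1)) and not q5)  //  T (not q5 implies not q4).
      branch 2.1 (add T (not (q3 implies not (not q5 or q1)) and not q5)):
        T (not (q3 implies not (not q5 or q1)) and not q5): α-rule — add T not (q3 implies not (not q5 or q1)), T not q5.
        T not (q3 implies not (not q5 or q1)): α-rule — add T q3, F not (not q5 or q1).
        F not (not q5 or q1): β-rule — branch into T not q5  //  T q1.
          branch 2.1.1 (add T not q5):
            ○ open, literals {q3=T, q5=F}.
          branch 2.1.2 (add T q1):
            ○ open, literals {q1=T, q3=T, q5=F}.
      branch 2.2 (add T (not q5 implies not q4)):
        T (not q5 implies not q4): β-rule — branch into F not q5  //  T not q4.
          branch 2.2.1 (add F not q5):
            ○ open, literals {q5=T}.
          branch 2.2.2 (add T not q4):
            ○ open, literals {q4=F}.
0 branches closed, 7 open.
Each open branch fixes some atoms; the unmentioned ones are free. Counting distinct full assignments: branch {q2=F} (q1, q3, q4, q5) contributes 16 new; branch {q3=T} (q1, q2, q4, q5) contributes 8 new; branch {q3=F, q4=F} (q1, q2, q5) contributes 4 new; branch {q3=T, q5=F} (q1, q2, q4) contributes 0 new; branch {q1=T, q3=T, q5=F} (q2, q4) contributes 0 new; branch {q5=T} (q1, q2, q3, q4) contributes 2 new; branch {q4=F} (q1, q2, q3, q5) contributes 0 new. Total: 30.

30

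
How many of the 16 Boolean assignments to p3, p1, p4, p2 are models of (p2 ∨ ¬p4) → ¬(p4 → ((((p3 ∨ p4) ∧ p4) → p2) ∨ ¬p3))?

Initial set: {((p2 ∨ ¬p4) → ¬(p4 → ((((p3 ∨ p4) ∧ p4) → p2) ∨ ¬p3)))}.
((p2 ∨ ¬p4) → ¬(p4 → ((((p3 ∨ p4) ∧ p4) → p2) ∨ ¬p3))): β-rule — branch into ¬(p2 ∨ ¬p4)  //  ¬(p4 → ((((p3 ∨ p4) ∧ p4) → p2) ∨ ¬p3)).
  branch 1 (add ¬(p2 ∨ ¬p4)):
    ¬(p2 ∨ ¬p4): α-rule — add ¬p2, ¬¬p4.
    ○ open, literals {p2=false, p4=true}.
  branch 2 (add ¬(p4 → ((((p3 ∨ p4) ∧ p4) → p2) ∨ ¬p3))):
    ¬(p4 → ((((p3 ∨ p4) ∧ p4) → p2) ∨ ¬p3)): α-rule — add p4, ¬((((p3 ∨ p4) ∧ p4) → p2) ∨ ¬p3).
    ¬((((p3 ∨ p4) ∧ p4) → p2) ∨ ¬p3): α-rule — add ¬(((p3 ∨ p4) ∧ p4) → p2), ¬¬p3.
    ¬(((p3 ∨ p4) ∧ p4) → p2): α-rule — add ((p3 ∨ p4) ∧ p4), ¬p2.
    ((p3 ∨ p4) ∧ p4): α-rule — add (p3 ∨ p4), p4.
    (p3 ∨ p4): β-rule — branch into p3  //  p4.
      branch 2.1 (add p3):
        ○ open, literals {p2=false, p3=true, p4=true}.
      branch 2.2 (add p4):
        ○ open, literals {p2=false, p3=true, p4=true}.
0 branches closed, 3 open.
Each open branch fixes some atoms; the unmentioned ones are free. Counting distinct full assignments: branch {p2=false, p4=true} (p3, p1) contributes 4 new; branch {p2=false, p3=true, p4=true} (p1) contributes 0 new; branch {p2=false, p3=true, p4=true} (p1) contributes 0 new. Total: 4.

4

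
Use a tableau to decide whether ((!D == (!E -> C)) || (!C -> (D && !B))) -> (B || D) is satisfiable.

Satisfiable

Initial set: {T (((!D == (!E -> C)) || (!C -> (D && !B))) -> (B || D))}.
T (((!D == (!E -> C)) || (!C -> (D && !B))) -> (B || D)): β-rule — branch into F ((!D == (!E -> C)) || (!C -> (D && !B)))  //  T (B || D).
  branch 1 (add F ((!D == (!E -> C)) || (!C -> (D && !B)))):
    F ((!D == (!E -> C)) || (!C -> (D && !B))): α-rule — add F (!D == (!E -> C)), F (!C -> (D && !B)).
    F (!C -> (D && !B)): α-rule — add T !C, F (D && !B).
    F (!D == (!E -> C)): β-rule — branch into T !D, F (!E -> C)  //  F !D, T (!E -> C).
      branch 1.1 (add T !D, F (!E -> C)):
        F (!E -> C): α-rule — add T !E, F C.
        F (D && !B): β-rule — branch into F D  //  F !B.
          branch 1.1.1 (add F D):
            ○ open, literals {C=0, D=0, E=0}.
          branch 1.1.2 (add F !B):
            ○ open, literals {B=1, C=0, D=0, E=0}.
      branch 1.2 (add F !D, T (!E -> C)):
        F (D && !B): β-rule — branch into F D  //  F !B.
          branch 1.2.1 (add F D):
            × closes — contains both D and !D.
          branch 1.2.2 (add F !B):
            T (!E -> C): β-rule — branch into F !E  //  T C.
              branch 1.2.2.1 (add F !E):
                ○ open, literals {B=1, C=0, D=1, E=1}.
              branch 1.2.2.2 (add T C):
                × closes — contains both C and !C.
  branch 2 (add T (B || D)):
    T (B || D): β-rule — branch into T B  //  T D.
      branch 2.1 (add T B):
        ○ open, literals {B=1}.
      branch 2.2 (add T D):
        ○ open, literals {D=1}.
2 branches closed, 5 open.
An open branch gives a satisfying assignment: C=0, D=0, E=0.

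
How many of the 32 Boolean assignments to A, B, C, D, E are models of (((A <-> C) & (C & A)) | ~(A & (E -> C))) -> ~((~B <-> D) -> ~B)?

Initial set: {((((A <-> C) & (C & A)) | ~(A & (E -> C))) -> ~((~B <-> D) -> ~B))}.
((((A <-> C) & (C & A)) | ~(A & (E -> C))) -> ~((~B <-> D) -> ~B)): β-rule — branch into ~(((A <-> C) & (C & A)) | ~(A & (E -> C)))  //  ~((~B <-> D) -> ~B).
  branch 1 (add ~(((A <-> C) & (C & A)) | ~(A & (E -> C)))):
    ~(((A <-> C) & (C & A)) | ~(A & (E -> C))): α-rule — add ~((A <-> C) & (C & A)), ~~(A & (E -> C)).
    ~~(A & (E -> C)): α-rule — add A, (E -> C).
    ~((A <-> C) & (C & A)): β-rule — branch into ~(A <-> C)  //  ~(C & A).
      branch 1.1 (add ~(A <-> C)):
        (E -> C): β-rule — branch into ~E  //  C.
          branch 1.1.1 (add ~E):
            ~(A <-> C): β-rule — branch into A, ~C  //  ~A, C.
              branch 1.1.1.1 (add A, ~C):
                ○ open, literals {A=1, C=0, E=0}.
              branch 1.1.1.2 (add ~A, C):
                × closes — contains both A and ~A.
          branch 1.1.2 (add C):
            ~(A <-> C): β-rule — branch into A, ~C  //  ~A, C.
              branch 1.1.2.1 (add A, ~C):
                × closes — contains both C and ~C.
              branch 1.1.2.2 (add ~A, C):
                × closes — contains both A and ~A.
      branch 1.2 (add ~(C & A)):
        (E -> C): β-rule — branch into ~E  //  C.
          branch 1.2.1 (add ~E):
            ~(C & A): β-rule — branch into ~C  //  ~A.
              branch 1.2.1.1 (add ~C):
                ○ open, literals {A=1, C=0, E=0}.
              branch 1.2.1.2 (add ~A):
                × closes — contains both A and ~A.
          branch 1.2.2 (add C):
            ~(C & A): β-rule — branch into ~C  //  ~A.
              branch 1.2.2.1 (add ~C):
                × closes — contains both C and ~C.
              branch 1.2.2.2 (add ~A):
                × closes — contains both A and ~A.
  branch 2 (add ~((~B <-> D) -> ~B)):
    ~((~B <-> D) -> ~B): α-rule — add (~B <-> D), ~~B.
    (~B <-> D): β-rule — branch into ~B, D  //  ~~B, ~D.
      branch 2.1 (add ~B, D):
        × closes — contains both B and ~B.
      branch 2.2 (add ~~B, ~D):
        ○ open, literals {B=1, D=0}.
7 branches closed, 3 open.
Each open branch fixes some atoms; the unmentioned ones are free. Counting distinct full assignments: branch {A=1, C=0, E=0} (B, D) contributes 4 new; branch {A=1, C=0, E=0} (B, D) contributes 0 new; branch {B=1, D=0} (A, C, E) contributes 7 new. Total: 11.

11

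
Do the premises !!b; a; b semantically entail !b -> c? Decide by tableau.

Yes

Initial set: {!!b; a; b; !(!b -> c)}.
!!b: drop double negation, giving b.
!(!b -> c): α-rule — add !b, !c.
× closes — contains both b and !b.
All 1 branch closes.
Every branch closed, so the premises entail the conclusion.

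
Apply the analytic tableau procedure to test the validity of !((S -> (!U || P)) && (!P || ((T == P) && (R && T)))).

Assume the negation and expand:
Initial set: {!!((S -> (!U || P)) && (!P || ((T == P) && (R && T))))}.
!!((S -> (!U || P)) && (!P || ((T == P) && (R && T)))): α-rule — add (S -> (!U || P)), (!P || ((T == P) && (R && T))).
(S -> (!U || P)): β-rule — branch into !S  //  (!U || P).
  branch 1 (add !S):
    (!P || ((T == P) && (R && T))): β-rule — branch into !P  //  ((T == P) && (R && T)).
      branch 1.1 (add !P):
        ○ open, literals {P=F, S=F}.
      branch 1.2 (add ((T == P) && (R && T))):
        ((T == P) && (R && T)): α-rule — add (T == P), (R && T).
        (R && T): α-rule — add R, T.
        (T == P): β-rule — branch into T, P  //  !T, !P.
          branch 1.2.1 (add T, P):
            ○ open, literals {P=T, R=T, S=F, T=T}.
          branch 1.2.2 (add !T, !P):
            × closes — contains both T and !T.
  branch 2 (add (!U || P)):
    (!P || ((T == P) && (R && T))): β-rule — branch into !P  //  ((T == P) && (R && T)).
      branch 2.1 (add !P):
        (!U || P): β-rule — branch into !U  //  P.
          branch 2.1.1 (add !U):
            ○ open, literals {P=F, U=F}.
          branch 2.1.2 (add P):
            × closes — contains both P and !P.
      branch 2.2 (add ((T == P) && (R && T))):
        ((T == P) && (R && T)): α-rule — add (T == P), (R && T).
        (R && T): α-rule — add R, T.
        (!U || P): β-rule — branch into !U  //  P.
          branch 2.2.1 (add !U):
            (T == P): β-rule — branch into T, P  //  !T, !P.
              branch 2.2.1.1 (add T, P):
                ○ open, literals {P=T, R=T, T=T, U=F}.
              branch 2.2.1.2 (add !T, !P):
                × closes — contains both T and !T.
          branch 2.2.2 (add P):
            (T == P): β-rule — branch into T, P  //  !T, !P.
              branch 2.2.2.1 (add T, P):
                ○ open, literals {P=T, R=T, T=T}.
              branch 2.2.2.2 (add !T, !P):
                × closes — contains both T and !T.
4 branches closed, 5 open.
An open branch gives a countermodel: P=F, S=F (unmentioned atoms arbitrary); under it the original formula is false.

Not valid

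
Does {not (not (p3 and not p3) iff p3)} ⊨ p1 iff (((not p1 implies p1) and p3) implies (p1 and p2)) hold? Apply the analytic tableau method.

Initial set: {T not (not (p3 and not p3) iff p3); F (p1 iff (((not p1 implies p1) and p3) implies (p1 and p2)))}.
T not (not (p3 and not p3) iff p3): β-rule — branch into T not (p3 and not p3), F p3  //  F not (p3 and not p3), T p3.
  branch 1 (add T not (p3 and not p3), F p3):
    F (p1 iff (((not p1 implies p1) and p3) implies (p1 and p2))): β-rule — branch into T p1, F (((not p1 implies p1) and p3) implies (p1 and p2))  //  F p1, T (((not p1 implies p1) and p3) implies (p1 and p2)).
      branch 1.1 (add T p1, F (((not p1 implies p1) and p3) implies (p1 and p2))):
        F (((not p1 implies p1) and p3) implies (p1 and p2)): α-rule — add T ((not p1 implies p1) and p3), F (p1 and p2).
        T ((not p1 implies p1) and p3): α-rule — add T (not p1 implies p1), T p3.
        × closes — contains both p3 and not p3.
      branch 1.2 (add F p1, T (((not p1 implies p1) and p3) implies (p1 and p2))):
        T not (p3 and not p3): β-rule — branch into F p3  //  F not p3.
          branch 1.2.1 (add F p3):
            T (((not p1 implies p1) and p3) implies (p1 and p2)): β-rule — branch into F ((not p1 implies p1) and p3)  //  T (p1 and p2).
              branch 1.2.1.1 (add F ((not p1 implies p1) and p3)):
                F ((not p1 implies p1) and p3): β-rule — branch into F (not p1 implies p1)  //  F p3.
                  branch 1.2.1.1.1 (add F (not p1 implies p1)):
                    F (not p1 implies p1): α-rule — add T not p1, F p1.
                    ○ open, literals {p1=0, p3=0}.
                  branch 1.2.1.1.2 (add F p3):
                    ○ open, literals {p1=0, p3=0}.
              branch 1.2.1.2 (add T (p1 and p2)):
                T (p1 and p2): α-rule — add T p1, T p2.
                × closes — contains both p1 and not p1.
          branch 1.2.2 (add F not p3):
            × closes — contains both p3 and not p3.
  branch 2 (add F not (p3 and not p3), T p3):
    F not (p3 and not p3): α-rule — add T p3, T not p3.
    × closes — contains both p3 and not p3.
4 branches closed, 2 open.
An open branch gives a countermodel: p1=0, p3=0 (unmentioned atoms arbitrary); the premises hold there but the conclusion fails.

No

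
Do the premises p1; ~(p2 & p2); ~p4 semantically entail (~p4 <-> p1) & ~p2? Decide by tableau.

Initial set: {p1; ~(p2 & p2); ~p4; ~((~p4 <-> p1) & ~p2)}.
~(p2 & p2): β-rule — branch into ~p2  //  ~p2.
  branch 1 (add ~p2):
    ~((~p4 <-> p1) & ~p2): β-rule — branch into ~(~p4 <-> p1)  //  ~~p2.
      branch 1.1 (add ~(~p4 <-> p1)):
        ~(~p4 <-> p1): β-rule — branch into ~p4, ~p1  //  ~~p4, p1.
          branch 1.1.1 (add ~p4, ~p1):
            × closes — contains both p1 and ~p1.
          branch 1.1.2 (add ~~p4, p1):
            × closes — contains both p4 and ~p4.
      branch 1.2 (add ~~p2):
        × closes — contains both p2 and ~p2.
  branch 2 (add ~p2):
    ~((~p4 <-> p1) & ~p2): β-rule — branch into ~(~p4 <-> p1)  //  ~~p2.
      branch 2.1 (add ~(~p4 <-> p1)):
        ~(~p4 <-> p1): β-rule — branch into ~p4, ~p1  //  ~~p4, p1.
          branch 2.1.1 (add ~p4, ~p1):
            × closes — contains both p1 and ~p1.
          branch 2.1.2 (add ~~p4, p1):
            × closes — contains both p4 and ~p4.
      branch 2.2 (add ~~p2):
        × closes — contains both p2 and ~p2.
All 6 branches close.
Every branch closed, so the premises entail the conclusion.

Yes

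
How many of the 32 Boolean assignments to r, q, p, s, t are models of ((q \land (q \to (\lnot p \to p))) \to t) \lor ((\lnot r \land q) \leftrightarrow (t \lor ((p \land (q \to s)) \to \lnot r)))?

31

Initial set: {T (((q \land (q \to (\lnot p \to p))) \to t) \lor ((\lnot r \land q) \leftrightarrow (t \lor ((p \land (q \to s)) \to \lnot r))))}.
T (((q \land (q \to (\lnot p \to p))) \to t) \lor ((\lnot r \land q) \leftrightarrow (t \lor ((p \land (q \to s)) \to \lnot r)))): β-rule — branch into T ((q \land (q \to (\lnot p \to p))) \to t)  //  T ((\lnot r \land q) \leftrightarrow (t \lor ((p \land (q \to s)) \to \lnot r))).
  branch 1 (add T ((q \land (q \to (\lnot p \to p))) \to t)):
    T ((q \land (q \to (\lnot p \to p))) \to t): β-rule — branch into F (q \land (q \to (\lnot p \to p)))  //  T t.
      branch 1.1 (add F (q \land (q \to (\lnot p \to p)))):
        F (q \land (q \to (\lnot p \to p))): β-rule — branch into F q  //  F (q \to (\lnot p \to p)).
          branch 1.1.1 (add F q):
            ○ open, literals {q=0}.
          branch 1.1.2 (add F (q \to (\lnot p \to p))):
            F (q \to (\lnot p \to p)): α-rule — add T q, F (\lnot p \to p).
            F (\lnot p \to p): α-rule — add T \lnot p, F p.
            ○ open, literals {p=0, q=1}.
      branch 1.2 (add T t):
        ○ open, literals {t=1}.
  branch 2 (add T ((\lnot r \land q) \leftrightarrow (t \lor ((p \land (q \to s)) \to \lnot r)))):
    T ((\lnot r \land q) \leftrightarrow (t \lor ((p \land (q \to s)) \to \lnot r))): β-rule — branch into T (\lnot r \land q), T (t \lor ((p \land (q \to s)) \to \lnot r))  //  F (\lnot r \land q), F (t \lor ((p \land (q \to s)) \to \lnot r)).
      branch 2.1 (add T (\lnot r \land q), T (t \lor ((p \land (q \to s)) \to \lnot r))):
        T (\lnot r \land q): α-rule — add T \lnot r, T q.
        T (t \lor ((p \land (q \to s)) \to \lnot r)): β-rule — branch into T t  //  T ((p \land (q \to s)) \to \lnot r).
          branch 2.1.1 (add T t):
            ○ open, literals {q=1, r=0, t=1}.
          branch 2.1.2 (add T ((p \land (q \to s)) \to \lnot r)):
            T ((p \land (q \to s)) \to \lnot r): β-rule — branch into F (p \land (q \to s))  //  T \lnot r.
              branch 2.1.2.1 (add F (p \land (q \to s))):
                F (p \land (q \to s)): β-rule — branch into F p  //  F (q \to s).
                  branch 2.1.2.1.1 (add F p):
                    ○ open, literals {p=0, q=1, r=0}.
                  branch 2.1.2.1.2 (add F (q \to s)):
                    F (q \to s): α-rule — add T q, F s.
                    ○ open, literals {q=1, r=0, s=0}.
              branch 2.1.2.2 (add T \lnot r):
                ○ open, literals {q=1, r=0}.
      branch 2.2 (add F (\lnot r \land q), F (t \lor ((p \land (q \to s)) \to \lnot r))):
        F (t \lor ((p \land (q \to s)) \to \lnot r)): α-rule — add F t, F ((p \land (q \to s)) \to \lnot r).
        F ((p \land (q \to s)) \to \lnot r): α-rule — add T (p \land (q \to s)), F \lnot r.
        T (p \land (q \to s)): α-rule — add T p, T (q \to s).
        F (\lnot r \land q): β-rule — branch into F \lnot r  //  F q.
          branch 2.2.1 (add F \lnot r):
            T (q \to s): β-rule — branch into F q  //  T s.
              branch 2.2.1.1 (add F q):
                ○ open, literals {p=1, q=0, r=1, t=0}.
              branch 2.2.1.2 (add T s):
                ○ open, literals {p=1, r=1, s=1, t=0}.
          branch 2.2.2 (add F q):
            T (q \to s): β-rule — branch into F q  //  T s.
              branch 2.2.2.1 (add F q):
                ○ open, literals {p=1, q=0, r=1, t=0}.
              branch 2.2.2.2 (add T s):
                ○ open, literals {p=1, q=0, r=1, s=1, t=0}.
0 branches closed, 11 open.
Each open branch fixes some atoms; the unmentioned ones are free. Counting distinct full assignments: branch {q=0} (r, p, s, t) contributes 16 new; branch {p=0, q=1} (r, s, t) contributes 8 new; branch {t=1} (r, q, p, s) contributes 4 new; branch {q=1, r=0, t=1} (p, s) contributes 0 new; branch {p=0, q=1, r=0} (s, t) contributes 0 new; branch {q=1, r=0, s=0} (p, t) contributes 1 new; branch {q=1, r=0} (p, s, t) contributes 1 new; branch {p=1, q=0, r=1, t=0} (s) contributes 0 new; branch {p=1, r=1, s=1, t=0} (q) contributes 1 new; branch {p=1, q=0, r=1, t=0} (s) contributes 0 new; branch {p=1, q=0, r=1, s=1, t=0} (none free) contributes 0 new. Total: 31.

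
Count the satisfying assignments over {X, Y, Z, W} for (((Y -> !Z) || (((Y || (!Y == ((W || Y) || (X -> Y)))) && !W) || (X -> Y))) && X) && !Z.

Initial set: {T ((((Y -> !Z) || (((Y || (!Y == ((W || Y) || (X -> Y)))) && !W) || (X -> Y))) && X) && !Z)}.
T ((((Y -> !Z) || (((Y || (!Y == ((W || Y) || (X -> Y)))) && !W) || (X -> Y))) && X) && !Z): α-rule — add T (((Y -> !Z) || (((Y || (!Y == ((W || Y) || (X -> Y)))) && !W) || (X -> Y))) && X), T !Z.
T (((Y -> !Z) || (((Y || (!Y == ((W || Y) || (X -> Y)))) && !W) || (X -> Y))) && X): α-rule — add T ((Y -> !Z) || (((Y || (!Y == ((W || Y) || (X -> Y)))) && !W) || (X -> Y))), T X.
T ((Y -> !Z) || (((Y || (!Y == ((W || Y) || (X -> Y)))) && !W) || (X -> Y))): β-rule — branch into T (Y -> !Z)  //  T (((Y || (!Y == ((W || Y) || (X -> Y)))) && !W) || (X -> Y)).
  branch 1 (add T (Y -> !Z)):
    T (Y -> !Z): β-rule — branch into F Y  //  T !Z.
      branch 1.1 (add F Y):
        ○ open, literals {X=T, Y=F, Z=F}.
      branch 1.2 (add T !Z):
        ○ open, literals {X=T, Z=F}.
  branch 2 (add T (((Y || (!Y == ((W || Y) || (X -> Y)))) && !W) || (X -> Y))):
    T (((Y || (!Y == ((W || Y) || (X -> Y)))) && !W) || (X -> Y)): β-rule — branch into T ((Y || (!Y == ((W || Y) || (X -> Y)))) && !W)  //  T (X -> Y).
      branch 2.1 (add T ((Y || (!Y == ((W || Y) || (X -> Y)))) && !W)):
        T ((Y || (!Y == ((W || Y) || (X -> Y)))) && !W): α-rule — add T (Y || (!Y == ((W || Y) || (X -> Y)))), T !W.
        T (Y || (!Y == ((W || Y) || (X -> Y)))): β-rule — branch into T Y  //  T (!Y == ((W || Y) || (X -> Y))).
          branch 2.1.1 (add T Y):
            ○ open, literals {W=F, X=T, Y=T, Z=F}.
          branch 2.1.2 (add T (!Y == ((W || Y) || (X -> Y)))):
            T (!Y == ((W || Y) || (X -> Y))): β-rule — branch into T !Y, T ((W || Y) || (X -> Y))  //  F !Y, F ((W || Y) || (X -> Y)).
              branch 2.1.2.1 (add T !Y, T ((W || Y) || (X -> Y))):
                T ((W || Y) || (X -> Y)): β-rule — branch into T (W || Y)  //  T (X -> Y).
                  branch 2.1.2.1.1 (add T (W || Y)):
                    T (W || Y): β-rule — branch into T W  //  T Y.
                      branch 2.1.2.1.1.1 (add T W):
                        × closes — contains both W and !W.
                      branch 2.1.2.1.1.2 (add T Y):
                        × closes — contains both Y and !Y.
                  branch 2.1.2.1.2 (add T (X -> Y)):
                    T (X -> Y): β-rule — branch into F X  //  T Y.
                      branch 2.1.2.1.2.1 (add F X):
                        × closes — contains both X and !X.
                      branch 2.1.2.1.2.2 (add T Y):
                        × closes — contains both Y and !Y.
              branch 2.1.2.2 (add F !Y, F ((W || Y) || (X -> Y))):
                F ((W || Y) || (X -> Y)): α-rule — add F (W || Y), F (X -> Y).
                F (W || Y): α-rule — add F W, F Y.
                × closes — contains both Y and !Y.
      branch 2.2 (add T (X -> Y)):
        T (X -> Y): β-rule — branch into F X  //  T Y.
          branch 2.2.1 (add F X):
            × closes — contains both X and !X.
          branch 2.2.2 (add T Y):
            ○ open, literals {X=T, Y=T, Z=F}.
6 branches closed, 4 open.
Each open branch fixes some atoms; the unmentioned ones are free. Counting distinct full assignments: branch {X=T, Y=F, Z=F} (W) contributes 2 new; branch {X=T, Z=F} (Y, W) contributes 2 new; branch {W=F, X=T, Y=T, Z=F} (none free) contributes 0 new; branch {X=T, Y=T, Z=F} (W) contributes 0 new. Total: 4.

4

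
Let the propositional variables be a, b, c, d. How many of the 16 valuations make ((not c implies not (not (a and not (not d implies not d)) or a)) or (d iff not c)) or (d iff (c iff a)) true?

14

Initial set: {(((not c implies not (not (a and not (not d implies not d)) or a)) or (d iff not c)) or (d iff (c iff a)))}.
(((not c implies not (not (a and not (not d implies not d)) or a)) or (d iff not c)) or (d iff (c iff a))): β-rule — branch into ((not c implies not (not (a and not (not d implies not d)) or a)) or (d iff not c))  //  (d iff (c iff a)).
  branch 1 (add ((not c implies not (not (a and not (not d implies not d)) or a)) or (d iff not c))):
    ((not c implies not (not (a and not (not d implies not d)) or a)) or (d iff not c)): β-rule — branch into (not c implies not (not (a and not (not d implies not d)) or a))  //  (d iff not c).
      branch 1.1 (add (not c implies not (not (a and not (not d implies not d)) or a))):
        (not c implies not (not (a and not (not d implies not d)) or a)): β-rule — branch into not not c  //  not (not (a and not (not d implies not d)) or a).
          branch 1.1.1 (add not not c):
            ○ open, literals {c=1}.
          branch 1.1.2 (add not (not (a and not (not d implies not d)) or a)):
            not (not (a and not (not d implies not d)) or a): α-rule — add not not (a and not (not d implies not d)), not a.
            not not (a and not (not d implies not d)): α-rule — add a, not (not d implies not d).
            × closes — contains both a and not a.
      branch 1.2 (add (d iff not c)):
        (d iff not c): β-rule — branch into d, not c  //  not d, not not c.
          branch 1.2.1 (add d, not c):
            ○ open, literals {c=0, d=1}.
          branch 1.2.2 (add not d, not not c):
            ○ open, literals {c=1, d=0}.
  branch 2 (add (d iff (c iff a))):
    (d iff (c iff a)): β-rule — branch into d, (c iff a)  //  not d, not (c iff a).
      branch 2.1 (add d, (c iff a)):
        (c iff a): β-rule — branch into c, a  //  not c, not a.
          branch 2.1.1 (add c, a):
            ○ open, literals {a=1, c=1, d=1}.
          branch 2.1.2 (add not c, not a):
            ○ open, literals {a=0, c=0, d=1}.
      branch 2.2 (add not d, not (c iff a)):
        not (c iff a): β-rule — branch into c, not a  //  not c, a.
          branch 2.2.1 (add c, not a):
            ○ open, literals {a=0, c=1, d=0}.
          branch 2.2.2 (add not c, a):
            ○ open, literals {a=1, c=0, d=0}.
1 branch closed, 7 open.
Each open branch fixes some atoms; the unmentioned ones are free. Counting distinct full assignments: branch {c=1} (a, b, d) contributes 8 new; branch {c=0, d=1} (a, b) contributes 4 new; branch {c=1, d=0} (a, b) contributes 0 new; branch {a=1, c=1, d=1} (b) contributes 0 new; branch {a=0, c=0, d=1} (b) contributes 0 new; branch {a=0, c=1, d=0} (b) contributes 0 new; branch {a=1, c=0, d=0} (b) contributes 2 new. Total: 14.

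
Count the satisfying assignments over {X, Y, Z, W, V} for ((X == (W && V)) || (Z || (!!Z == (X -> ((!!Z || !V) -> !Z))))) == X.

12

Initial set: {(((X == (W && V)) || (Z || (!!Z == (X -> ((!!Z || !V) -> !Z))))) == X)}.
(((X == (W && V)) || (Z || (!!Z == (X -> ((!!Z || !V) -> !Z))))) == X): β-rule — branch into ((X == (W && V)) || (Z || (!!Z == (X -> ((!!Z || !V) -> !Z))))), X  //  !((X == (W && V)) || (Z || (!!Z == (X -> ((!!Z || !V) -> !Z))))), !X.
  branch 1 (add ((X == (W && V)) || (Z || (!!Z == (X -> ((!!Z || !V) -> !Z))))), X):
    ((X == (W && V)) || (Z || (!!Z == (X -> ((!!Z || !V) -> !Z))))): β-rule — branch into (X == (W && V))  //  (Z || (!!Z == (X -> ((!!Z || !V) -> !Z)))).
      branch 1.1 (add (X == (W && V))):
        (X == (W && V)): β-rule — branch into X, (W && V)  //  !X, !(W && V).
          branch 1.1.1 (add X, (W && V)):
            (W && V): α-rule — add W, V.
            ○ open, literals {V=T, W=T, X=T}.
          branch 1.1.2 (add !X, !(W && V)):
            × closes — contains both X and !X.
      branch 1.2 (add (Z || (!!Z == (X -> ((!!Z || !V) -> !Z))))):
        (Z || (!!Z == (X -> ((!!Z || !V) -> !Z)))): β-rule — branch into Z  //  (!!Z == (X -> ((!!Z || !V) -> !Z))).
          branch 1.2.1 (add Z):
            ○ open, literals {X=T, Z=T}.
          branch 1.2.2 (add (!!Z == (X -> ((!!Z || !V) -> !Z)))):
            (!!Z == (X -> ((!!Z || !V) -> !Z))): β-rule — branch into !!Z, (X -> ((!!Z || !V) -> !Z))  //  !!!Z, !(X -> ((!!Z || !V) -> !Z)).
              branch 1.2.2.1 (add !!Z, (X -> ((!!Z || !V) -> !Z))):
                !!Z: drop double negation, giving Z.
                (X -> ((!!Z || !V) -> !Z)): β-rule — branch into !X  //  ((!!Z || !V) -> !Z).
                  branch 1.2.2.1.1 (add !X):
                    × closes — contains both X and !X.
                  branch 1.2.2.1.2 (add ((!!Z || !V) -> !Z)):
                    ((!!Z || !V) -> !Z): β-rule — branch into !(!!Z || !V)  //  !Z.
                      branch 1.2.2.1.2.1 (add !(!!Z || !V)):
                        !(!!Z || !V): α-rule — add !!!Z, !!V.
                        !!!Z: drop double negation, giving !Z.
                        × closes — contains both Z and !Z.
                      branch 1.2.2.1.2.2 (add !Z):
                        × closes — contains both Z and !Z.
              branch 1.2.2.2 (add !!!Z, !(X -> ((!!Z || !V) -> !Z))):
                !!!Z: drop double negation, giving !Z.
                !(X -> ((!!Z || !V) -> !Z)): α-rule — add X, !((!!Z || !V) -> !Z).
                !((!!Z || !V) -> !Z): α-rule — add (!!Z || !V), !!Z.
                × closes — contains both Z and !Z.
  branch 2 (add !((X == (W && V)) || (Z || (!!Z == (X -> ((!!Z || !V) -> !Z))))), !X):
    !((X == (W && V)) || (Z || (!!Z == (X -> ((!!Z || !V) -> !Z))))): α-rule — add !(X == (W && V)), !(Z || (!!Z == (X -> ((!!Z || !V) -> !Z)))).
    !(Z || (!!Z == (X -> ((!!Z || !V) -> !Z)))): α-rule — add !Z, !(!!Z == (X -> ((!!Z || !V) -> !Z))).
    !(X == (W && V)): β-rule — branch into X, !(W && V)  //  !X, (W && V).
      branch 2.1 (add X, !(W && V)):
        × closes — contains both X and !X.
      branch 2.2 (add !X, (W && V)):
        (W && V): α-rule — add W, V.
        !(!!Z == (X -> ((!!Z || !V) -> !Z))): β-rule — branch into !!Z, !(X -> ((!!Z || !V) -> !Z))  //  !!!Z, (X -> ((!!Z || !V) -> !Z)).
          branch 2.2.1 (add !!Z, !(X -> ((!!Z || !V) -> !Z))):
            !!Z: drop double negation, giving Z.
            × closes — contains both Z and !Z.
          branch 2.2.2 (add !!!Z, (X -> ((!!Z || !V) -> !Z))):
            !!!Z: drop double negation, giving !Z.
            (X -> ((!!Z || !V) -> !Z)): β-rule — branch into !X  //  ((!!Z || !V) -> !Z).
              branch 2.2.2.1 (add !X):
                ○ open, literals {V=T, W=T, X=F, Z=F}.
              branch 2.2.2.2 (add ((!!Z || !V) -> !Z)):
                ((!!Z || !V) -> !Z): β-rule — branch into !(!!Z || !V)  //  !Z.
                  branch 2.2.2.2.1 (add !(!!Z || !V)):
                    !(!!Z || !V): α-rule — add !!!Z, !!V.
                    !!!Z: drop double negation, giving !Z.
                    ○ open, literals {V=T, W=T, X=F, Z=F}.
                  branch 2.2.2.2.2 (add !Z):
                    ○ open, literals {V=T, W=T, X=F, Z=F}.
7 branches closed, 5 open.
Each open branch fixes some atoms; the unmentioned ones are free. Counting distinct full assignments: branch {V=T, W=T, X=T} (Y, Z) contributes 4 new; branch {X=T, Z=T} (Y, W, V) contributes 6 new; branch {V=T, W=T, X=F, Z=F} (Y) contributes 2 new; branch {V=T, W=T, X=F, Z=F} (Y) contributes 0 new; branch {V=T, W=T, X=F, Z=F} (Y) contributes 0 new. Total: 12.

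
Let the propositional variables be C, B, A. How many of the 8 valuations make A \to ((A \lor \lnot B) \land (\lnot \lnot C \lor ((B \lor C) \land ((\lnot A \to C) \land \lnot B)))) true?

6

Initial set: {(A \to ((A \lor \lnot B) \land (\lnot \lnot C \lor ((B \lor C) \land ((\lnot A \to C) \land \lnot B)))))}.
(A \to ((A \lor \lnot B) \land (\lnot \lnot C \lor ((B \lor C) \land ((\lnot A \to C) \land \lnot B))))): β-rule — branch into \lnot A  //  ((A \lor \lnot B) \land (\lnot \lnot C \lor ((B \lor C) \land ((\lnot A \to C) \land \lnot B)))).
  branch 1 (add \lnot A):
    ○ open, literals {A=F}.
  branch 2 (add ((A \lor \lnot B) \land (\lnot \lnot C \lor ((B \lor C) \land ((\lnot A \to C) \land \lnot B))))):
    ((A \lor \lnot B) \land (\lnot \lnot C \lor ((B \lor C) \land ((\lnot A \to C) \land \lnot B)))): α-rule — add (A \lor \lnot B), (\lnot \lnot C \lor ((B \lor C) \land ((\lnot A \to C) \land \lnot B))).
    (A \lor \lnot B): β-rule — branch into A  //  \lnot B.
      branch 2.1 (add A):
        (\lnot \lnot C \lor ((B \lor C) \land ((\lnot A \to C) \land \lnot B))): β-rule — branch into \lnot \lnot C  //  ((B \lor C) \land ((\lnot A \to C) \land \lnot B)).
          branch 2.1.1 (add \lnot \lnot C):
            \lnot \lnot C: drop double negation, giving C.
            ○ open, literals {A=T, C=T}.
          branch 2.1.2 (add ((B \lor C) \land ((\lnot A \to C) \land \lnot B))):
            ((B \lor C) \land ((\lnot A \to C) \land \lnot B)): α-rule — add (B \lor C), ((\lnot A \to C) \land \lnot B).
            ((\lnot A \to C) \land \lnot B): α-rule — add (\lnot A \to C), \lnot B.
            (B \lor C): β-rule — branch into B  //  C.
              branch 2.1.2.1 (add B):
                × closes — contains both B and \lnot B.
              branch 2.1.2.2 (add C):
                (\lnot A \to C): β-rule — branch into \lnot \lnot A  //  C.
                  branch 2.1.2.2.1 (add \lnot \lnot A):
                    ○ open, literals {A=T, B=F, C=T}.
                  branch 2.1.2.2.2 (add C):
                    ○ open, literals {A=T, B=F, C=T}.
      branch 2.2 (add \lnot B):
        (\lnot \lnot C \lor ((B \lor C) \land ((\lnot A \to C) \land \lnot B))): β-rule — branch into \lnot \lnot C  //  ((B \lor C) \land ((\lnot A \to C) \land \lnot B)).
          branch 2.2.1 (add \lnot \lnot C):
            \lnot \lnot C: drop double negation, giving C.
            ○ open, literals {B=F, C=T}.
          branch 2.2.2 (add ((B \lor C) \land ((\lnot A \to C) \land \lnot B))):
            ((B \lor C) \land ((\lnot A \to C) \land \lnot B)): α-rule — add (B \lor C), ((\lnot A \to C) \land \lnot B).
            ((\lnot A \to C) \land \lnot B): α-rule — add (\lnot A \to C), \lnot B.
            (B \lor C): β-rule — branch into B  //  C.
              branch 2.2.2.1 (add B):
                × closes — contains both B and \lnot B.
              branch 2.2.2.2 (add C):
                (\lnot A \to C): β-rule — branch into \lnot \lnot A  //  C.
                  branch 2.2.2.2.1 (add \lnot \lnot A):
                    ○ open, literals {A=T, B=F, C=T}.
                  branch 2.2.2.2.2 (add C):
                    ○ open, literals {B=F, C=T}.
2 branches closed, 7 open.
Each open branch fixes some atoms; the unmentioned ones are free. Counting distinct full assignments: branch {A=F} (C, B) contributes 4 new; branch {A=T, C=T} (B) contributes 2 new; branch {A=T, B=F, C=T} (none free) contributes 0 new; branch {A=T, B=F, C=T} (none free) contributes 0 new; branch {B=F, C=T} (A) contributes 0 new; branch {A=T, B=F, C=T} (none free) contributes 0 new; branch {B=F, C=T} (A) contributes 0 new. Total: 6.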